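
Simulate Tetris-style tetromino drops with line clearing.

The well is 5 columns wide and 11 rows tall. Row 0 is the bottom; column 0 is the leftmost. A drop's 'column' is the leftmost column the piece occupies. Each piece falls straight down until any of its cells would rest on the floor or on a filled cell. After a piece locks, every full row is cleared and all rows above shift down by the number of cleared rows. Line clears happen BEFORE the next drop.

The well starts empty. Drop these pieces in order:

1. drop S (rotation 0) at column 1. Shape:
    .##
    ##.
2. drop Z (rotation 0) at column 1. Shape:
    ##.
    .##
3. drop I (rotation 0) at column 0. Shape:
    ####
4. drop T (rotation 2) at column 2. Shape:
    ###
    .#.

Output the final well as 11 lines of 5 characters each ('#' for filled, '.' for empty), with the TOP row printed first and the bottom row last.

Drop 1: S rot0 at col 1 lands with bottom-row=0; cleared 0 line(s) (total 0); column heights now [0 1 2 2 0], max=2
Drop 2: Z rot0 at col 1 lands with bottom-row=2; cleared 0 line(s) (total 0); column heights now [0 4 4 3 0], max=4
Drop 3: I rot0 at col 0 lands with bottom-row=4; cleared 0 line(s) (total 0); column heights now [5 5 5 5 0], max=5
Drop 4: T rot2 at col 2 lands with bottom-row=5; cleared 0 line(s) (total 0); column heights now [5 5 7 7 7], max=7

Answer: .....
.....
.....
.....
..###
...#.
####.
.##..
..##.
..##.
.##..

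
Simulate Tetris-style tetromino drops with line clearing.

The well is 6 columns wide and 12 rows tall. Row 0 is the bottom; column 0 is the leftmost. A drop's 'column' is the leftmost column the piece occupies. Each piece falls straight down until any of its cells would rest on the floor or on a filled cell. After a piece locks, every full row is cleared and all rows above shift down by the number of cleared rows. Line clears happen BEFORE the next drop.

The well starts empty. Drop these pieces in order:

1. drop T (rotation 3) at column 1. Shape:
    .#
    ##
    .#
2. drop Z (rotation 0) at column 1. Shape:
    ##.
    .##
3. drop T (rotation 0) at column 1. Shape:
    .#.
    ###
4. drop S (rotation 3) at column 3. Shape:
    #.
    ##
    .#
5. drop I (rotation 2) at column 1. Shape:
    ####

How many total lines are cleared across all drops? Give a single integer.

Answer: 0

Derivation:
Drop 1: T rot3 at col 1 lands with bottom-row=0; cleared 0 line(s) (total 0); column heights now [0 2 3 0 0 0], max=3
Drop 2: Z rot0 at col 1 lands with bottom-row=3; cleared 0 line(s) (total 0); column heights now [0 5 5 4 0 0], max=5
Drop 3: T rot0 at col 1 lands with bottom-row=5; cleared 0 line(s) (total 0); column heights now [0 6 7 6 0 0], max=7
Drop 4: S rot3 at col 3 lands with bottom-row=5; cleared 0 line(s) (total 0); column heights now [0 6 7 8 7 0], max=8
Drop 5: I rot2 at col 1 lands with bottom-row=8; cleared 0 line(s) (total 0); column heights now [0 9 9 9 9 0], max=9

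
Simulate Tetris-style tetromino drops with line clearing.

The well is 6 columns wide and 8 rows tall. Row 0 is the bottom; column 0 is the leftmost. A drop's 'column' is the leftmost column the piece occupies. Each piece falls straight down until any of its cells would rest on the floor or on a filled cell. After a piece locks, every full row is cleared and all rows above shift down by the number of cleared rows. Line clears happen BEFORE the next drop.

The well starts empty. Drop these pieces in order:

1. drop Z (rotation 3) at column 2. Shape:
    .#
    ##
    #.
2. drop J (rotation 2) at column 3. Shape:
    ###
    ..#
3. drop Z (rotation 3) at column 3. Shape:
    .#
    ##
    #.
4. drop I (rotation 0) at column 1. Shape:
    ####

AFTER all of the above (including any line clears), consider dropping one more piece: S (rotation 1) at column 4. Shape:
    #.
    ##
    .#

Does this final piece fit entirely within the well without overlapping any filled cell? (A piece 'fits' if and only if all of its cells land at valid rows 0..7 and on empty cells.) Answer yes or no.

Answer: no

Derivation:
Drop 1: Z rot3 at col 2 lands with bottom-row=0; cleared 0 line(s) (total 0); column heights now [0 0 2 3 0 0], max=3
Drop 2: J rot2 at col 3 lands with bottom-row=2; cleared 0 line(s) (total 0); column heights now [0 0 2 4 4 4], max=4
Drop 3: Z rot3 at col 3 lands with bottom-row=4; cleared 0 line(s) (total 0); column heights now [0 0 2 6 7 4], max=7
Drop 4: I rot0 at col 1 lands with bottom-row=7; cleared 0 line(s) (total 0); column heights now [0 8 8 8 8 4], max=8
Test piece S rot1 at col 4 (width 2): heights before test = [0 8 8 8 8 4]; fits = False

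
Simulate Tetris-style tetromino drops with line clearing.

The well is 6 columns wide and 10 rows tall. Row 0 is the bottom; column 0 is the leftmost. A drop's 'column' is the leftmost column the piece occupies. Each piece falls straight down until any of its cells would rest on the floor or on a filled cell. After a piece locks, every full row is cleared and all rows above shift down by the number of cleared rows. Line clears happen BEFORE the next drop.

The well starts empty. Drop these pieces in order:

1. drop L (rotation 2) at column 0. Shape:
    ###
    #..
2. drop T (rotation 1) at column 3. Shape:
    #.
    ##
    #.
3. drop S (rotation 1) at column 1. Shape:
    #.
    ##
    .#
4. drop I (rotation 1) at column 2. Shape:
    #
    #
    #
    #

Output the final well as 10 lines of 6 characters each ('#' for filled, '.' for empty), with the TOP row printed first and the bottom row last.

Answer: ......
......
..#...
..#...
..#...
.##...
.##...
..##..
#####.
#..#..

Derivation:
Drop 1: L rot2 at col 0 lands with bottom-row=0; cleared 0 line(s) (total 0); column heights now [2 2 2 0 0 0], max=2
Drop 2: T rot1 at col 3 lands with bottom-row=0; cleared 0 line(s) (total 0); column heights now [2 2 2 3 2 0], max=3
Drop 3: S rot1 at col 1 lands with bottom-row=2; cleared 0 line(s) (total 0); column heights now [2 5 4 3 2 0], max=5
Drop 4: I rot1 at col 2 lands with bottom-row=4; cleared 0 line(s) (total 0); column heights now [2 5 8 3 2 0], max=8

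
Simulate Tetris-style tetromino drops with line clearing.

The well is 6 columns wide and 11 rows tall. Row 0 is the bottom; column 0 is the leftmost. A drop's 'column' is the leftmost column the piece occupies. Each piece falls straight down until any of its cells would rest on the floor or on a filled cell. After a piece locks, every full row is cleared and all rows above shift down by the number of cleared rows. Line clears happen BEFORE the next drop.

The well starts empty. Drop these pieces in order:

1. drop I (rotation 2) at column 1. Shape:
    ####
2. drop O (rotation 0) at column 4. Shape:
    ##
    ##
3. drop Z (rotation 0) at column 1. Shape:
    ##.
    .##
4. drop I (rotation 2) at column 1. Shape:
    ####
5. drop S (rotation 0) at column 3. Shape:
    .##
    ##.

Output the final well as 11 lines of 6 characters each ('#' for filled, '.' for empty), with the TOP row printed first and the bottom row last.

Drop 1: I rot2 at col 1 lands with bottom-row=0; cleared 0 line(s) (total 0); column heights now [0 1 1 1 1 0], max=1
Drop 2: O rot0 at col 4 lands with bottom-row=1; cleared 0 line(s) (total 0); column heights now [0 1 1 1 3 3], max=3
Drop 3: Z rot0 at col 1 lands with bottom-row=1; cleared 0 line(s) (total 0); column heights now [0 3 3 2 3 3], max=3
Drop 4: I rot2 at col 1 lands with bottom-row=3; cleared 0 line(s) (total 0); column heights now [0 4 4 4 4 3], max=4
Drop 5: S rot0 at col 3 lands with bottom-row=4; cleared 0 line(s) (total 0); column heights now [0 4 4 5 6 6], max=6

Answer: ......
......
......
......
......
....##
...##.
.####.
.##.##
..####
.####.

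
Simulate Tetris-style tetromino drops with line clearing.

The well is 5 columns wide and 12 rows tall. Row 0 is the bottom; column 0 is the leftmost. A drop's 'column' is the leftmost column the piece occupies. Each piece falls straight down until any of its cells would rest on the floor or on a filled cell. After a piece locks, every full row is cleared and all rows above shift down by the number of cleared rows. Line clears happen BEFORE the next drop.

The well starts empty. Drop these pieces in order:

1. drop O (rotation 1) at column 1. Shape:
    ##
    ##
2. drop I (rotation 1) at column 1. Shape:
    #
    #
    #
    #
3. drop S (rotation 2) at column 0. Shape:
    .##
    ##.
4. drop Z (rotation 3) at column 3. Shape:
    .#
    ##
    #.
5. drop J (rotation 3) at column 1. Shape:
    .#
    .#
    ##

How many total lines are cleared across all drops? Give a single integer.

Drop 1: O rot1 at col 1 lands with bottom-row=0; cleared 0 line(s) (total 0); column heights now [0 2 2 0 0], max=2
Drop 2: I rot1 at col 1 lands with bottom-row=2; cleared 0 line(s) (total 0); column heights now [0 6 2 0 0], max=6
Drop 3: S rot2 at col 0 lands with bottom-row=6; cleared 0 line(s) (total 0); column heights now [7 8 8 0 0], max=8
Drop 4: Z rot3 at col 3 lands with bottom-row=0; cleared 0 line(s) (total 0); column heights now [7 8 8 2 3], max=8
Drop 5: J rot3 at col 1 lands with bottom-row=8; cleared 0 line(s) (total 0); column heights now [7 9 11 2 3], max=11

Answer: 0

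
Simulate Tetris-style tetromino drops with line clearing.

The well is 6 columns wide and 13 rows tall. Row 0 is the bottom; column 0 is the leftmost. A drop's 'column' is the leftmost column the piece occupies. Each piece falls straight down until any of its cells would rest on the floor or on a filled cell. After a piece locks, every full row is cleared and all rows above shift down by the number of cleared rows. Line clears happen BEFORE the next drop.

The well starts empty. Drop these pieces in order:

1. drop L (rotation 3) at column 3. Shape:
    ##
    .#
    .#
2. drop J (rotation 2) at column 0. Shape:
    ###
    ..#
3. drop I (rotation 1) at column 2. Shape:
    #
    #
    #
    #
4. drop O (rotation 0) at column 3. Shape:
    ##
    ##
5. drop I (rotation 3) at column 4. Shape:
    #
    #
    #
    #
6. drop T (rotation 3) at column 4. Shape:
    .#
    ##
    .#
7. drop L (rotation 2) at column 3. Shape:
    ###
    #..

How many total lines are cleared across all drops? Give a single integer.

Drop 1: L rot3 at col 3 lands with bottom-row=0; cleared 0 line(s) (total 0); column heights now [0 0 0 3 3 0], max=3
Drop 2: J rot2 at col 0 lands with bottom-row=0; cleared 0 line(s) (total 0); column heights now [2 2 2 3 3 0], max=3
Drop 3: I rot1 at col 2 lands with bottom-row=2; cleared 0 line(s) (total 0); column heights now [2 2 6 3 3 0], max=6
Drop 4: O rot0 at col 3 lands with bottom-row=3; cleared 0 line(s) (total 0); column heights now [2 2 6 5 5 0], max=6
Drop 5: I rot3 at col 4 lands with bottom-row=5; cleared 0 line(s) (total 0); column heights now [2 2 6 5 9 0], max=9
Drop 6: T rot3 at col 4 lands with bottom-row=8; cleared 0 line(s) (total 0); column heights now [2 2 6 5 10 11], max=11
Drop 7: L rot2 at col 3 lands with bottom-row=10; cleared 0 line(s) (total 0); column heights now [2 2 6 12 12 12], max=12

Answer: 0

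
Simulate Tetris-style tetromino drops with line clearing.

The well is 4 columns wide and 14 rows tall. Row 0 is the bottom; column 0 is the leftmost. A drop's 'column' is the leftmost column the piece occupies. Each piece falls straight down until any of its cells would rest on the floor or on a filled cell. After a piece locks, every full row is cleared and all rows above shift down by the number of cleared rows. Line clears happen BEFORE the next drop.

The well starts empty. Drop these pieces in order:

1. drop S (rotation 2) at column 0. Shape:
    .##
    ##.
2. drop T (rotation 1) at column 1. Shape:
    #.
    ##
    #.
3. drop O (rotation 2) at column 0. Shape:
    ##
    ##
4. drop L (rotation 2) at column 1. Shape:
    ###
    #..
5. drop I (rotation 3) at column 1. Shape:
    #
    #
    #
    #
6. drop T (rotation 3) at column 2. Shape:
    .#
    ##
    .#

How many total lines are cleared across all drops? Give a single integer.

Answer: 0

Derivation:
Drop 1: S rot2 at col 0 lands with bottom-row=0; cleared 0 line(s) (total 0); column heights now [1 2 2 0], max=2
Drop 2: T rot1 at col 1 lands with bottom-row=2; cleared 0 line(s) (total 0); column heights now [1 5 4 0], max=5
Drop 3: O rot2 at col 0 lands with bottom-row=5; cleared 0 line(s) (total 0); column heights now [7 7 4 0], max=7
Drop 4: L rot2 at col 1 lands with bottom-row=7; cleared 0 line(s) (total 0); column heights now [7 9 9 9], max=9
Drop 5: I rot3 at col 1 lands with bottom-row=9; cleared 0 line(s) (total 0); column heights now [7 13 9 9], max=13
Drop 6: T rot3 at col 2 lands with bottom-row=9; cleared 0 line(s) (total 0); column heights now [7 13 11 12], max=13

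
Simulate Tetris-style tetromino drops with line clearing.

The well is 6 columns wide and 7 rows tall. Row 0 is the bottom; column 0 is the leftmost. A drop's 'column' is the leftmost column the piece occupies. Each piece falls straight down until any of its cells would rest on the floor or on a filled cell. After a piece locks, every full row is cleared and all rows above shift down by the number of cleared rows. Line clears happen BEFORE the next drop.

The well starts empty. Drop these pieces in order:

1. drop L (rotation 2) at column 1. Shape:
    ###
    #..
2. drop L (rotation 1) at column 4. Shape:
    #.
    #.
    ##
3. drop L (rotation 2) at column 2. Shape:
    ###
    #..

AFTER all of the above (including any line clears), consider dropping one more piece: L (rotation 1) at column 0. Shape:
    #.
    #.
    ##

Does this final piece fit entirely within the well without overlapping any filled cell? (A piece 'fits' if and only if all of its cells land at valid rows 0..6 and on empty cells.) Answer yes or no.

Answer: yes

Derivation:
Drop 1: L rot2 at col 1 lands with bottom-row=0; cleared 0 line(s) (total 0); column heights now [0 2 2 2 0 0], max=2
Drop 2: L rot1 at col 4 lands with bottom-row=0; cleared 0 line(s) (total 0); column heights now [0 2 2 2 3 1], max=3
Drop 3: L rot2 at col 2 lands with bottom-row=2; cleared 0 line(s) (total 0); column heights now [0 2 4 4 4 1], max=4
Test piece L rot1 at col 0 (width 2): heights before test = [0 2 4 4 4 1]; fits = True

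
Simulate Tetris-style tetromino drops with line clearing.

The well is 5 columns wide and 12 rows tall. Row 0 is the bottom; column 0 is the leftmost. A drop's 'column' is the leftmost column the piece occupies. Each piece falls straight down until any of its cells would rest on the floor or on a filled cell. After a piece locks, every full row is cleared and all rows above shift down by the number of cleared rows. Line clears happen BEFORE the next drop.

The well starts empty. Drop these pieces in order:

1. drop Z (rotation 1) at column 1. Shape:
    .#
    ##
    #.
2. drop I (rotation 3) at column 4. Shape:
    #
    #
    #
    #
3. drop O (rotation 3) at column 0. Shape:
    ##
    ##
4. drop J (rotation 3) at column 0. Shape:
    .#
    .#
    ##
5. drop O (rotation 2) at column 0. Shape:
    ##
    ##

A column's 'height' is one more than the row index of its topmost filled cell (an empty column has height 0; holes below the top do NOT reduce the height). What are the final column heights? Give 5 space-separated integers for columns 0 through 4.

Drop 1: Z rot1 at col 1 lands with bottom-row=0; cleared 0 line(s) (total 0); column heights now [0 2 3 0 0], max=3
Drop 2: I rot3 at col 4 lands with bottom-row=0; cleared 0 line(s) (total 0); column heights now [0 2 3 0 4], max=4
Drop 3: O rot3 at col 0 lands with bottom-row=2; cleared 0 line(s) (total 0); column heights now [4 4 3 0 4], max=4
Drop 4: J rot3 at col 0 lands with bottom-row=4; cleared 0 line(s) (total 0); column heights now [5 7 3 0 4], max=7
Drop 5: O rot2 at col 0 lands with bottom-row=7; cleared 0 line(s) (total 0); column heights now [9 9 3 0 4], max=9

Answer: 9 9 3 0 4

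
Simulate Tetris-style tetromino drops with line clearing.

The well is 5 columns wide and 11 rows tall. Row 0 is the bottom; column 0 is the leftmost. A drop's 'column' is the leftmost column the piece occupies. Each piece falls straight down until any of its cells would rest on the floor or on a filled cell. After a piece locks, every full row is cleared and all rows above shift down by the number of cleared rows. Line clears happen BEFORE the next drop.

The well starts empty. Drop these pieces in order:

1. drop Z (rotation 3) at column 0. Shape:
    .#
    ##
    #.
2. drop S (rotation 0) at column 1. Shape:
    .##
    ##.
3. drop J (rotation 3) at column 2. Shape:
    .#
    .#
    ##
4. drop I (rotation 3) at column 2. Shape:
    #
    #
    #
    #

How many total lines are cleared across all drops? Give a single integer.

Answer: 0

Derivation:
Drop 1: Z rot3 at col 0 lands with bottom-row=0; cleared 0 line(s) (total 0); column heights now [2 3 0 0 0], max=3
Drop 2: S rot0 at col 1 lands with bottom-row=3; cleared 0 line(s) (total 0); column heights now [2 4 5 5 0], max=5
Drop 3: J rot3 at col 2 lands with bottom-row=5; cleared 0 line(s) (total 0); column heights now [2 4 6 8 0], max=8
Drop 4: I rot3 at col 2 lands with bottom-row=6; cleared 0 line(s) (total 0); column heights now [2 4 10 8 0], max=10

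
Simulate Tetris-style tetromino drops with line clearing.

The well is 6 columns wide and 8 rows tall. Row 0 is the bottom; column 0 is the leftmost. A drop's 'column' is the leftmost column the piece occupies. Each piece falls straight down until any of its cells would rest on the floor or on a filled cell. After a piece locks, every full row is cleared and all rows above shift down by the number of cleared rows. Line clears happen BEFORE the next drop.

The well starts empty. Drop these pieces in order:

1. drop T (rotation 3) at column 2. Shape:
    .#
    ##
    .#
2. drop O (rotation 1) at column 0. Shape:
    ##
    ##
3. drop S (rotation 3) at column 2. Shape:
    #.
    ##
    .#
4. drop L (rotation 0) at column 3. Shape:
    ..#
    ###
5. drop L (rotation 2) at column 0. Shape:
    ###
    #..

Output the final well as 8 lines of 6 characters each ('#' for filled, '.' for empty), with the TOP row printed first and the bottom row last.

Drop 1: T rot3 at col 2 lands with bottom-row=0; cleared 0 line(s) (total 0); column heights now [0 0 2 3 0 0], max=3
Drop 2: O rot1 at col 0 lands with bottom-row=0; cleared 0 line(s) (total 0); column heights now [2 2 2 3 0 0], max=3
Drop 3: S rot3 at col 2 lands with bottom-row=3; cleared 0 line(s) (total 0); column heights now [2 2 6 5 0 0], max=6
Drop 4: L rot0 at col 3 lands with bottom-row=5; cleared 0 line(s) (total 0); column heights now [2 2 6 6 6 7], max=7
Drop 5: L rot2 at col 0 lands with bottom-row=5; cleared 0 line(s) (total 0); column heights now [7 7 7 6 6 7], max=7

Answer: ......
###..#
#.####
..##..
...#..
...#..
####..
##.#..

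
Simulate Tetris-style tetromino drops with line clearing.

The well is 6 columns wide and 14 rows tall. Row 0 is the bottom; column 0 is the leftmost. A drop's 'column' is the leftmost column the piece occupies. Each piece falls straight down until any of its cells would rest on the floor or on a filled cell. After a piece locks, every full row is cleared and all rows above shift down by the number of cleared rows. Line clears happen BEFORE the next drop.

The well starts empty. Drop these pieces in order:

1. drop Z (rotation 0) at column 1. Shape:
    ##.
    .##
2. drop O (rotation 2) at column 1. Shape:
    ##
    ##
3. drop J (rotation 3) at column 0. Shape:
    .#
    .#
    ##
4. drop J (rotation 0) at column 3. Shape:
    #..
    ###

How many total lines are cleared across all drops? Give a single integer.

Answer: 0

Derivation:
Drop 1: Z rot0 at col 1 lands with bottom-row=0; cleared 0 line(s) (total 0); column heights now [0 2 2 1 0 0], max=2
Drop 2: O rot2 at col 1 lands with bottom-row=2; cleared 0 line(s) (total 0); column heights now [0 4 4 1 0 0], max=4
Drop 3: J rot3 at col 0 lands with bottom-row=4; cleared 0 line(s) (total 0); column heights now [5 7 4 1 0 0], max=7
Drop 4: J rot0 at col 3 lands with bottom-row=1; cleared 0 line(s) (total 0); column heights now [5 7 4 3 2 2], max=7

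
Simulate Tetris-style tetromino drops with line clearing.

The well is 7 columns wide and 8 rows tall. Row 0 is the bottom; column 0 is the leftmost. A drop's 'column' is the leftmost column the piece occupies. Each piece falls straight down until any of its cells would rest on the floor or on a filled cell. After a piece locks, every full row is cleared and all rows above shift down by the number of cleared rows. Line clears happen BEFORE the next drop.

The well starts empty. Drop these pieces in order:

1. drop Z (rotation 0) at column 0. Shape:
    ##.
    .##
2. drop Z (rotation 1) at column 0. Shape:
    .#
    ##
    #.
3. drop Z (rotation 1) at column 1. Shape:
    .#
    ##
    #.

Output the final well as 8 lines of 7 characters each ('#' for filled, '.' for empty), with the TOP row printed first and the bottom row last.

Answer: ..#....
.##....
.#.....
.#.....
##.....
#......
##.....
.##....

Derivation:
Drop 1: Z rot0 at col 0 lands with bottom-row=0; cleared 0 line(s) (total 0); column heights now [2 2 1 0 0 0 0], max=2
Drop 2: Z rot1 at col 0 lands with bottom-row=2; cleared 0 line(s) (total 0); column heights now [4 5 1 0 0 0 0], max=5
Drop 3: Z rot1 at col 1 lands with bottom-row=5; cleared 0 line(s) (total 0); column heights now [4 7 8 0 0 0 0], max=8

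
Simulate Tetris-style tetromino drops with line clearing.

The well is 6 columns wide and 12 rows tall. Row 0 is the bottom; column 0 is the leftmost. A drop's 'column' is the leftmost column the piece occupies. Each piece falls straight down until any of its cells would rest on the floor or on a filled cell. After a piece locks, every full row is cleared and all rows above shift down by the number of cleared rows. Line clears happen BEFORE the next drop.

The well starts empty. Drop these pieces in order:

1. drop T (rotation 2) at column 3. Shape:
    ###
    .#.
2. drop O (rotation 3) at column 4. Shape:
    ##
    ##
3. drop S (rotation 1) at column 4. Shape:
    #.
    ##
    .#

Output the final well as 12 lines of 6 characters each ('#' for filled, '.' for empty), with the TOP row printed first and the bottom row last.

Answer: ......
......
......
......
......
....#.
....##
.....#
....##
....##
...###
....#.

Derivation:
Drop 1: T rot2 at col 3 lands with bottom-row=0; cleared 0 line(s) (total 0); column heights now [0 0 0 2 2 2], max=2
Drop 2: O rot3 at col 4 lands with bottom-row=2; cleared 0 line(s) (total 0); column heights now [0 0 0 2 4 4], max=4
Drop 3: S rot1 at col 4 lands with bottom-row=4; cleared 0 line(s) (total 0); column heights now [0 0 0 2 7 6], max=7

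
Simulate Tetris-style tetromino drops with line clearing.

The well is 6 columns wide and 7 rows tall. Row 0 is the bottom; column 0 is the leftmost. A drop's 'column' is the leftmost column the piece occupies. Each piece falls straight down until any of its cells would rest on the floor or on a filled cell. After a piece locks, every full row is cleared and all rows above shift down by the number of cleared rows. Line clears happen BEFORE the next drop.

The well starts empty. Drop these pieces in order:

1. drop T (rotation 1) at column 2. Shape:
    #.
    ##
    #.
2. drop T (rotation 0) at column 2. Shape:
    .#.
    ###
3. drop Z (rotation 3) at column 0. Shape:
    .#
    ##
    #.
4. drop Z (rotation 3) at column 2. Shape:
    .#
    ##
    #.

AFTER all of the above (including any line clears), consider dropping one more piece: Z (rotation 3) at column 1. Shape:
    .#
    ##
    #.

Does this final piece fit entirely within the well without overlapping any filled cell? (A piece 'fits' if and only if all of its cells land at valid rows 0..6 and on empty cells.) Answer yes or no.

Answer: no

Derivation:
Drop 1: T rot1 at col 2 lands with bottom-row=0; cleared 0 line(s) (total 0); column heights now [0 0 3 2 0 0], max=3
Drop 2: T rot0 at col 2 lands with bottom-row=3; cleared 0 line(s) (total 0); column heights now [0 0 4 5 4 0], max=5
Drop 3: Z rot3 at col 0 lands with bottom-row=0; cleared 0 line(s) (total 0); column heights now [2 3 4 5 4 0], max=5
Drop 4: Z rot3 at col 2 lands with bottom-row=4; cleared 0 line(s) (total 0); column heights now [2 3 6 7 4 0], max=7
Test piece Z rot3 at col 1 (width 2): heights before test = [2 3 6 7 4 0]; fits = False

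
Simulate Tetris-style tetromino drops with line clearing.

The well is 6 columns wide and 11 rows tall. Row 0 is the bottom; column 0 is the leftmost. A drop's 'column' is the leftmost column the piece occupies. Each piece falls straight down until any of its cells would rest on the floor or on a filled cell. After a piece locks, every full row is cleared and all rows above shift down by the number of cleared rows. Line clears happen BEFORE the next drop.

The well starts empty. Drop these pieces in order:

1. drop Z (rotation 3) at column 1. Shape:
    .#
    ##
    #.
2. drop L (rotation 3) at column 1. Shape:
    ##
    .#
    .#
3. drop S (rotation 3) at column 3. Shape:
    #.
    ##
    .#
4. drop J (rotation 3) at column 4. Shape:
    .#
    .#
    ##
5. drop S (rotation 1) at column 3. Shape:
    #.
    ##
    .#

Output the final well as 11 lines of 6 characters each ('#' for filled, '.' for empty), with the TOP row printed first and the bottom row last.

Answer: ......
......
......
......
......
.###..
..####
..#.##
..####
.####.
.#..#.

Derivation:
Drop 1: Z rot3 at col 1 lands with bottom-row=0; cleared 0 line(s) (total 0); column heights now [0 2 3 0 0 0], max=3
Drop 2: L rot3 at col 1 lands with bottom-row=3; cleared 0 line(s) (total 0); column heights now [0 6 6 0 0 0], max=6
Drop 3: S rot3 at col 3 lands with bottom-row=0; cleared 0 line(s) (total 0); column heights now [0 6 6 3 2 0], max=6
Drop 4: J rot3 at col 4 lands with bottom-row=2; cleared 0 line(s) (total 0); column heights now [0 6 6 3 3 5], max=6
Drop 5: S rot1 at col 3 lands with bottom-row=3; cleared 0 line(s) (total 0); column heights now [0 6 6 6 5 5], max=6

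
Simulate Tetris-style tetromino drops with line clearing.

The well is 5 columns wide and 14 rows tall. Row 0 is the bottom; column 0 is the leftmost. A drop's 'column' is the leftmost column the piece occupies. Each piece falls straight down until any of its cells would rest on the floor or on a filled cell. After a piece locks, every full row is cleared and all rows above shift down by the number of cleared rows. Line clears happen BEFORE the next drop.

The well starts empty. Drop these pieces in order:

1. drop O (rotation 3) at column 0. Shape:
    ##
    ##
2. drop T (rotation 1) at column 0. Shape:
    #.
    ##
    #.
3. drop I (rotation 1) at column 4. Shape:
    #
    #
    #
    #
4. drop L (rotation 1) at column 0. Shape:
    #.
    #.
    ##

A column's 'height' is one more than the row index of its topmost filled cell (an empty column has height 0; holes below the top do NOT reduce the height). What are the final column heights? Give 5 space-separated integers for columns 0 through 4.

Drop 1: O rot3 at col 0 lands with bottom-row=0; cleared 0 line(s) (total 0); column heights now [2 2 0 0 0], max=2
Drop 2: T rot1 at col 0 lands with bottom-row=2; cleared 0 line(s) (total 0); column heights now [5 4 0 0 0], max=5
Drop 3: I rot1 at col 4 lands with bottom-row=0; cleared 0 line(s) (total 0); column heights now [5 4 0 0 4], max=5
Drop 4: L rot1 at col 0 lands with bottom-row=5; cleared 0 line(s) (total 0); column heights now [8 6 0 0 4], max=8

Answer: 8 6 0 0 4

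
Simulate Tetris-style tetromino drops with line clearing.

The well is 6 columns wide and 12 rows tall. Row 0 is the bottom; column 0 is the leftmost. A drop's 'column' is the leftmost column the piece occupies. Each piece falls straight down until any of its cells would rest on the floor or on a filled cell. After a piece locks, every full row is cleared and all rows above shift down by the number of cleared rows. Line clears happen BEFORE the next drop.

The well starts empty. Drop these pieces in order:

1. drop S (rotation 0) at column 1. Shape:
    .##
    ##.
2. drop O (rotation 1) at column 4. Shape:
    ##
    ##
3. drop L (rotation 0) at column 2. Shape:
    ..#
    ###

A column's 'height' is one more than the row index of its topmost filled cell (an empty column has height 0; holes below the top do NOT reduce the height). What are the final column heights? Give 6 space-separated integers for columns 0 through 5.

Answer: 0 1 3 3 4 2

Derivation:
Drop 1: S rot0 at col 1 lands with bottom-row=0; cleared 0 line(s) (total 0); column heights now [0 1 2 2 0 0], max=2
Drop 2: O rot1 at col 4 lands with bottom-row=0; cleared 0 line(s) (total 0); column heights now [0 1 2 2 2 2], max=2
Drop 3: L rot0 at col 2 lands with bottom-row=2; cleared 0 line(s) (total 0); column heights now [0 1 3 3 4 2], max=4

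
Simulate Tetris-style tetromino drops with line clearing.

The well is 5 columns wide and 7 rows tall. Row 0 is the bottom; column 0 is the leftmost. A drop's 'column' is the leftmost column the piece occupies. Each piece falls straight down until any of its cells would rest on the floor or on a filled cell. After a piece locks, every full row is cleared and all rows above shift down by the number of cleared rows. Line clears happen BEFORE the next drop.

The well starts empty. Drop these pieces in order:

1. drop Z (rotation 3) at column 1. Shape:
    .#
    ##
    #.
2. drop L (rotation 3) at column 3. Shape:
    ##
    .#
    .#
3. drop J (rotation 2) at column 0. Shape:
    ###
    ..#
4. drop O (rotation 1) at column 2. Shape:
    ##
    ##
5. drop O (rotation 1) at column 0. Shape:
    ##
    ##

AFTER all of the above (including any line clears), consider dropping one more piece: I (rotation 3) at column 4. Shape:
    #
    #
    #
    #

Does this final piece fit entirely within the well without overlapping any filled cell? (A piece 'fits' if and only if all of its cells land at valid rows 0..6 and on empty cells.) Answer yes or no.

Drop 1: Z rot3 at col 1 lands with bottom-row=0; cleared 0 line(s) (total 0); column heights now [0 2 3 0 0], max=3
Drop 2: L rot3 at col 3 lands with bottom-row=0; cleared 0 line(s) (total 0); column heights now [0 2 3 3 3], max=3
Drop 3: J rot2 at col 0 lands with bottom-row=3; cleared 0 line(s) (total 0); column heights now [5 5 5 3 3], max=5
Drop 4: O rot1 at col 2 lands with bottom-row=5; cleared 0 line(s) (total 0); column heights now [5 5 7 7 3], max=7
Drop 5: O rot1 at col 0 lands with bottom-row=5; cleared 0 line(s) (total 0); column heights now [7 7 7 7 3], max=7
Test piece I rot3 at col 4 (width 1): heights before test = [7 7 7 7 3]; fits = True

Answer: yes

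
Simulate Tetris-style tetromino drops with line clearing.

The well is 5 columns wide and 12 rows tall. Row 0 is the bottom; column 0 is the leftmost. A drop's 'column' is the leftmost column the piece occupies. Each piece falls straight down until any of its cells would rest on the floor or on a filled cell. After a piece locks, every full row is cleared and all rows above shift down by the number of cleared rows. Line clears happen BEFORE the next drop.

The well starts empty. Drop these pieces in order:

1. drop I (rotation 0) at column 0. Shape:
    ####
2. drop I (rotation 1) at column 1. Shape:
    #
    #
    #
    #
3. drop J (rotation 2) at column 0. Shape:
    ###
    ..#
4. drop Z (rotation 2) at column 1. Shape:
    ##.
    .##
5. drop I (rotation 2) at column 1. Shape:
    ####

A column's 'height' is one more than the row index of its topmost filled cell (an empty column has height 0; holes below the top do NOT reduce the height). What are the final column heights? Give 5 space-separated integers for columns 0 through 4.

Answer: 6 9 9 9 9

Derivation:
Drop 1: I rot0 at col 0 lands with bottom-row=0; cleared 0 line(s) (total 0); column heights now [1 1 1 1 0], max=1
Drop 2: I rot1 at col 1 lands with bottom-row=1; cleared 0 line(s) (total 0); column heights now [1 5 1 1 0], max=5
Drop 3: J rot2 at col 0 lands with bottom-row=4; cleared 0 line(s) (total 0); column heights now [6 6 6 1 0], max=6
Drop 4: Z rot2 at col 1 lands with bottom-row=6; cleared 0 line(s) (total 0); column heights now [6 8 8 7 0], max=8
Drop 5: I rot2 at col 1 lands with bottom-row=8; cleared 0 line(s) (total 0); column heights now [6 9 9 9 9], max=9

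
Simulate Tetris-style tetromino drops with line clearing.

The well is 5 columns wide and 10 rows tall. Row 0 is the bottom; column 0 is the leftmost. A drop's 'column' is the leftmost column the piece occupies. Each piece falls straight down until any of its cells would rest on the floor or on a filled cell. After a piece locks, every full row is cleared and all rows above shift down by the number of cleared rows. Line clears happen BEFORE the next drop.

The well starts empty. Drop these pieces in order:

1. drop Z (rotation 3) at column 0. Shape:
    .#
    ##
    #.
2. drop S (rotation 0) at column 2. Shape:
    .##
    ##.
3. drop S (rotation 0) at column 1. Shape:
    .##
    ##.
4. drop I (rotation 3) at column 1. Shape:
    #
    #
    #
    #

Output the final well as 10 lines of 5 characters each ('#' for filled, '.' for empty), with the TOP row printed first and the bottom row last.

Answer: .....
.....
.#...
.#...
.#...
.###.
.##..
.#...
##.##
#.##.

Derivation:
Drop 1: Z rot3 at col 0 lands with bottom-row=0; cleared 0 line(s) (total 0); column heights now [2 3 0 0 0], max=3
Drop 2: S rot0 at col 2 lands with bottom-row=0; cleared 0 line(s) (total 0); column heights now [2 3 1 2 2], max=3
Drop 3: S rot0 at col 1 lands with bottom-row=3; cleared 0 line(s) (total 0); column heights now [2 4 5 5 2], max=5
Drop 4: I rot3 at col 1 lands with bottom-row=4; cleared 0 line(s) (total 0); column heights now [2 8 5 5 2], max=8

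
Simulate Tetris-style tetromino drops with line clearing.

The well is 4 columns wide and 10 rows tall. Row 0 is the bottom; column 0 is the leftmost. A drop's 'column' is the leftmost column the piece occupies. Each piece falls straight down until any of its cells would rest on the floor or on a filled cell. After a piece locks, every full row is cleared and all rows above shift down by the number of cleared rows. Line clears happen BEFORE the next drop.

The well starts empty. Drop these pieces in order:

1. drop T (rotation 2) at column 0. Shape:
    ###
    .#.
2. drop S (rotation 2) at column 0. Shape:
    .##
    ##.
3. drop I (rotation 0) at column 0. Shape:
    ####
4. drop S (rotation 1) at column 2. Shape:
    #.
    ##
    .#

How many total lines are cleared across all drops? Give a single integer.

Answer: 1

Derivation:
Drop 1: T rot2 at col 0 lands with bottom-row=0; cleared 0 line(s) (total 0); column heights now [2 2 2 0], max=2
Drop 2: S rot2 at col 0 lands with bottom-row=2; cleared 0 line(s) (total 0); column heights now [3 4 4 0], max=4
Drop 3: I rot0 at col 0 lands with bottom-row=4; cleared 1 line(s) (total 1); column heights now [3 4 4 0], max=4
Drop 4: S rot1 at col 2 lands with bottom-row=3; cleared 0 line(s) (total 1); column heights now [3 4 6 5], max=6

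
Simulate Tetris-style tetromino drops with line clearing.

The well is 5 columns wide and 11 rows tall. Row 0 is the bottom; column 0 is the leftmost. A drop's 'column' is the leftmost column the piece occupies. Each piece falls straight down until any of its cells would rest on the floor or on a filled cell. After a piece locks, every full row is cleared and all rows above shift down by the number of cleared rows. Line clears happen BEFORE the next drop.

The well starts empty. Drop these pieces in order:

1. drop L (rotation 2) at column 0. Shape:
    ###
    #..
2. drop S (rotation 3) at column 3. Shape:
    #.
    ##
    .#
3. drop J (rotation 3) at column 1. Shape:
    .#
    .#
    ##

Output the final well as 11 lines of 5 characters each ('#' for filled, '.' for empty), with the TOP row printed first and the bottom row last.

Drop 1: L rot2 at col 0 lands with bottom-row=0; cleared 0 line(s) (total 0); column heights now [2 2 2 0 0], max=2
Drop 2: S rot3 at col 3 lands with bottom-row=0; cleared 1 line(s) (total 1); column heights now [1 0 0 2 1], max=2
Drop 3: J rot3 at col 1 lands with bottom-row=0; cleared 0 line(s) (total 1); column heights now [1 1 3 2 1], max=3

Answer: .....
.....
.....
.....
.....
.....
.....
.....
..#..
..##.
###.#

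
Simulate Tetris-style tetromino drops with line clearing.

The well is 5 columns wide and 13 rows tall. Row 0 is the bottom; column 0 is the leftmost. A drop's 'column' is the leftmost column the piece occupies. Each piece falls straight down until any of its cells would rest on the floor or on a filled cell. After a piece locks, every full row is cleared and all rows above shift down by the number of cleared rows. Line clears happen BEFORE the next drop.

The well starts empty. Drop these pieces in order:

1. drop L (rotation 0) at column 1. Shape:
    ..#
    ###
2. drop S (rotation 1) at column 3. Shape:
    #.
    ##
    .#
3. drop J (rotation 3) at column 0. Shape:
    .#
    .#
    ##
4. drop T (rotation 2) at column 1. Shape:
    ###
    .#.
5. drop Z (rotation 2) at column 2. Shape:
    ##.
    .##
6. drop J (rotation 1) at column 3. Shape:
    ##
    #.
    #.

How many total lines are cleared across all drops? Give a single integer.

Drop 1: L rot0 at col 1 lands with bottom-row=0; cleared 0 line(s) (total 0); column heights now [0 1 1 2 0], max=2
Drop 2: S rot1 at col 3 lands with bottom-row=1; cleared 0 line(s) (total 0); column heights now [0 1 1 4 3], max=4
Drop 3: J rot3 at col 0 lands with bottom-row=1; cleared 0 line(s) (total 0); column heights now [2 4 1 4 3], max=4
Drop 4: T rot2 at col 1 lands with bottom-row=3; cleared 0 line(s) (total 0); column heights now [2 5 5 5 3], max=5
Drop 5: Z rot2 at col 2 lands with bottom-row=5; cleared 0 line(s) (total 0); column heights now [2 5 7 7 6], max=7
Drop 6: J rot1 at col 3 lands with bottom-row=7; cleared 0 line(s) (total 0); column heights now [2 5 7 10 10], max=10

Answer: 0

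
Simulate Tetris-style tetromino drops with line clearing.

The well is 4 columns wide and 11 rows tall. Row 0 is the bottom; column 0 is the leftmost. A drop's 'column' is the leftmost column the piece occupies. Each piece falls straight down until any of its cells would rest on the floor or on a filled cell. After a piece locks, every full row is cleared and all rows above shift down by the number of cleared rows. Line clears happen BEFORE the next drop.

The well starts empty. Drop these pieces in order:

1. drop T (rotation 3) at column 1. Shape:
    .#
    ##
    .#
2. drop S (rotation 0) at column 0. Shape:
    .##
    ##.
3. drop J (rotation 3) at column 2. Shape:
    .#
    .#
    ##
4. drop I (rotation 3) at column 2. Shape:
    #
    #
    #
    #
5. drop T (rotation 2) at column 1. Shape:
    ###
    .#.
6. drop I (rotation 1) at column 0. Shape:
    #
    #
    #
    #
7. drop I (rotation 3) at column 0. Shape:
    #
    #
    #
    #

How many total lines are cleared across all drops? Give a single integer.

Drop 1: T rot3 at col 1 lands with bottom-row=0; cleared 0 line(s) (total 0); column heights now [0 2 3 0], max=3
Drop 2: S rot0 at col 0 lands with bottom-row=2; cleared 0 line(s) (total 0); column heights now [3 4 4 0], max=4
Drop 3: J rot3 at col 2 lands with bottom-row=4; cleared 0 line(s) (total 0); column heights now [3 4 5 7], max=7
Drop 4: I rot3 at col 2 lands with bottom-row=5; cleared 0 line(s) (total 0); column heights now [3 4 9 7], max=9
Drop 5: T rot2 at col 1 lands with bottom-row=9; cleared 0 line(s) (total 0); column heights now [3 11 11 11], max=11
Drop 6: I rot1 at col 0 lands with bottom-row=3; cleared 0 line(s) (total 0); column heights now [7 11 11 11], max=11
Drop 7: I rot3 at col 0 lands with bottom-row=7; cleared 1 line(s) (total 1); column heights now [10 4 10 7], max=10

Answer: 1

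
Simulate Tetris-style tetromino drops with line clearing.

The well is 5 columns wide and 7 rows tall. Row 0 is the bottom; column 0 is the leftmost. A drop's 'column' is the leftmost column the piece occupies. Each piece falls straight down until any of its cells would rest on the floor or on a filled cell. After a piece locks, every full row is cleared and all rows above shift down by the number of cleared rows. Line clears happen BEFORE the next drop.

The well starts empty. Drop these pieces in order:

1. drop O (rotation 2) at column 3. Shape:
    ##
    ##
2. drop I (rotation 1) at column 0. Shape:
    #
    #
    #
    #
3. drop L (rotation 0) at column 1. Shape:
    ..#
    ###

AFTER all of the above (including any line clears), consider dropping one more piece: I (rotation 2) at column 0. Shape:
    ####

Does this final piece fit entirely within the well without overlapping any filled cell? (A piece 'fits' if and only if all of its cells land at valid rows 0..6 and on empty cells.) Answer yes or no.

Answer: yes

Derivation:
Drop 1: O rot2 at col 3 lands with bottom-row=0; cleared 0 line(s) (total 0); column heights now [0 0 0 2 2], max=2
Drop 2: I rot1 at col 0 lands with bottom-row=0; cleared 0 line(s) (total 0); column heights now [4 0 0 2 2], max=4
Drop 3: L rot0 at col 1 lands with bottom-row=2; cleared 0 line(s) (total 0); column heights now [4 3 3 4 2], max=4
Test piece I rot2 at col 0 (width 4): heights before test = [4 3 3 4 2]; fits = True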